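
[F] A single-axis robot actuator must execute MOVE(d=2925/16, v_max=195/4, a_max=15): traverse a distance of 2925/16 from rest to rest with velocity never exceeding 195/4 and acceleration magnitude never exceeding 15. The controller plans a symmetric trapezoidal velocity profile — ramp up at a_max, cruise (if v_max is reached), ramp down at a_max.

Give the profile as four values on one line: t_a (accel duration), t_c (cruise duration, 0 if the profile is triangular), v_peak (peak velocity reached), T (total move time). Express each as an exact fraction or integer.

(v_max)²/a_max = (195/4)²/15 = 2535/16
2925/16 ≥ 2535/16 ⇒ cruise phase
t_a = (195/4)/15 = 13/4; v_peak = 195/4
d_cruise = 2925/16 − 2535/16 = 195/8; t_c = (195/8)/(195/4) = 1/2
T = 2·13/4 + 1/2 = 7

t_a=13/4 t_c=1/2 v_peak=195/4 T=7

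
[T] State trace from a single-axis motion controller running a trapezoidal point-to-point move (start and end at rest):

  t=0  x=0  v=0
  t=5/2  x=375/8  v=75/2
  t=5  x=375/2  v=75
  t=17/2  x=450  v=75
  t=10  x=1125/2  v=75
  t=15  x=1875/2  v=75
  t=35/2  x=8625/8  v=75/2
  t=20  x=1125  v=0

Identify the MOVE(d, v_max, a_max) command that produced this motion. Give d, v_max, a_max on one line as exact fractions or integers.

final state: t=20, x=1125, v=0 → d = 1125
a_max = (75/2−0)/(5/2−0) = 15
max v = 75 over t∈[5,15] → v_max = 75
check: 75·(5+10) = 1125 ✓

d=1125 v_max=75 a_max=15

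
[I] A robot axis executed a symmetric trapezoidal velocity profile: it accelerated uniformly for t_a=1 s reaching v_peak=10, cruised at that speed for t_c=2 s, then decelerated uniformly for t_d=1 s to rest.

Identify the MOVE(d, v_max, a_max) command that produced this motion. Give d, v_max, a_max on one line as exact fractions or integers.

d=30 v_max=10 a_max=10

a_max = 10/1 = 10
d_a = ½·10·1 = 5; d_c = 10·2 = 20
d = 2·5 + 20 = 30
t_c = 2 > 0 ⇒ limit active, v_max = 10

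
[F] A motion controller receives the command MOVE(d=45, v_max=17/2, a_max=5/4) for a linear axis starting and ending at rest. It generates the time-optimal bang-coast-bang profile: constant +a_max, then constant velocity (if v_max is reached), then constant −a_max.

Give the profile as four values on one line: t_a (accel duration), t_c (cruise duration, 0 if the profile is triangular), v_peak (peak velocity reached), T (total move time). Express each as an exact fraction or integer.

(v_max)²/a_max = (17/2)²/(5/4) = 289/5
45 < 289/5 → triangular
v_peak = √(45·5/4) = √(225/4) = 15/2
t_a = (15/2)/(5/4) = 6; t_c = 0
T = 2·6 = 12

t_a=6 t_c=0 v_peak=15/2 T=12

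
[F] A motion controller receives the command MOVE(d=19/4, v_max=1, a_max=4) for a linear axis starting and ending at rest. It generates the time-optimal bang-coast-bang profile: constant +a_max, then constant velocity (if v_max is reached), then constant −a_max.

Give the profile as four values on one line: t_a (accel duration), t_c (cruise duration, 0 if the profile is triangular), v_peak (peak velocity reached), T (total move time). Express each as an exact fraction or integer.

t_a=1/4 t_c=9/2 v_peak=1 T=5

(v_max)²/a_max = 1²/4 = 1/4
19/4 ≥ 1/4 so v_max reached
t_a = 1/4; v_peak = 1
d_cruise = 19/4 − 1/4 = 9/2; t_c = (9/2)/1 = 9/2
T = 2·1/4 + 9/2 = 5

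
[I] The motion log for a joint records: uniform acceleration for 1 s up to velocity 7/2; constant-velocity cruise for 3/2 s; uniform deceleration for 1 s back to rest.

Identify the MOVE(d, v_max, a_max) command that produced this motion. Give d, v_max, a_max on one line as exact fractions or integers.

d=35/4 v_max=7/2 a_max=7/2

a_max = (7/2)/1 = 7/2
d_a = ½·7/2·1 = 7/4; d_c = 7/2·3/2 = 21/4
d = 2·7/4 + 21/4 = 35/4
t_c = 3/2 > 0 → v_max = v_peak = 7/2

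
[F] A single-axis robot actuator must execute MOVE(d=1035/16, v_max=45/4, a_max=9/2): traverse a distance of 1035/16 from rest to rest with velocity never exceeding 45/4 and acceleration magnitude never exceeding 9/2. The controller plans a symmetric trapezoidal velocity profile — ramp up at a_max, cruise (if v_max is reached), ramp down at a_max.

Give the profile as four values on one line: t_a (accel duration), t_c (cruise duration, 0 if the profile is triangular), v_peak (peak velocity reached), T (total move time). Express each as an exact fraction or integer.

t_a=5/2 t_c=13/4 v_peak=45/4 T=33/4

v_max²/a_max = (45/4)²/(9/2) = 225/8
1035/16 ≥ 225/8 ⇒ cruise phase
t_a = (45/4)/(9/2) = 5/2; v_peak = 45/4
d_cruise = 1035/16 − 225/8 = 585/16; t_c = (585/16)/(45/4) = 13/4
T = 2·5/2 + 13/4 = 33/4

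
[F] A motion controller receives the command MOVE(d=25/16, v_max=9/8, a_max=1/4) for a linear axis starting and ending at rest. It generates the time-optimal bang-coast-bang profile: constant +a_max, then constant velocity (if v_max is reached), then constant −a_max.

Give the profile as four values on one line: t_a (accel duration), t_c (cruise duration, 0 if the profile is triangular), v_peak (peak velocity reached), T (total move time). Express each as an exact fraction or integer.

vₘ²/aₘ = (9/8)²/(1/4) = 81/16
25/16 < 81/16 so t_c = 0
v_peak = √(25/16·1/4) = √(25/64) = 5/8
t_a = (5/8)/(1/4) = 5/2; t_c = 0
T = 2·5/2 = 5

t_a=5/2 t_c=0 v_peak=5/8 T=5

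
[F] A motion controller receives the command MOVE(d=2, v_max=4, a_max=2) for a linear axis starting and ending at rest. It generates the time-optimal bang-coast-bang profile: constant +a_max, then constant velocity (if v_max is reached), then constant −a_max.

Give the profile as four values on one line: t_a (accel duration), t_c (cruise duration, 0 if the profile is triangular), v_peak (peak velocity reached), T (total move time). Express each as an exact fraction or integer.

t_a=1 t_c=0 v_peak=2 T=2

(v_max)²/a_max = 4²/2 = 8
2 < 8 so t_c = 0
v_peak = √(2·2) = √4 = 2
t_a = 2/2 = 1; t_c = 0
T = 2·1 = 2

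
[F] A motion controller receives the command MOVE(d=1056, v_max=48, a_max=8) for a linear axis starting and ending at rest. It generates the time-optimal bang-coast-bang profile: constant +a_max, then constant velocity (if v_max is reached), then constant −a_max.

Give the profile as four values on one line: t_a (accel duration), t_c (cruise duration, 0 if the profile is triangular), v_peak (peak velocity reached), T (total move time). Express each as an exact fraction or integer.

t_a=6 t_c=16 v_peak=48 T=28

(v_max)²/a_max = 48²/8 = 288
1056 ≥ 288 → trapezoidal
t_a = 48/8 = 6; v_peak = 48
d_cruise = 1056 − 288 = 768; t_c = 768/48 = 16
T = 2·6 + 16 = 28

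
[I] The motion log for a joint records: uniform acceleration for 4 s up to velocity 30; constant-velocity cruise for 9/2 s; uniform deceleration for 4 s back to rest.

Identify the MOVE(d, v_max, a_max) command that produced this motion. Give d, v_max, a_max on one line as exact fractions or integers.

d=255 v_max=30 a_max=15/2

a_max = 30/4 = 15/2
d_a = ½·30·4 = 60; d_c = 30·9/2 = 135
d = 2·60 + 135 = 255
t_c = 9/2 > 0 → v_max = v_peak = 30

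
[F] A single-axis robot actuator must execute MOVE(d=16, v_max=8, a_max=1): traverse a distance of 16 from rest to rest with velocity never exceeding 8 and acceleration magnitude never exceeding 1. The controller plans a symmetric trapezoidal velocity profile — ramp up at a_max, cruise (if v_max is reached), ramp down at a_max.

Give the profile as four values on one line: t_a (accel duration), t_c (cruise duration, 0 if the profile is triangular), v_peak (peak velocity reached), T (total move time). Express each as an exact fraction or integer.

t_a=4 t_c=0 v_peak=4 T=8

vₘ²/aₘ = 8²/1 = 64
16 < 64 so t_c = 0
v_peak = √(16·1) = √16 = 4
t_a = 4/1 = 4; t_c = 0
T = 2·4 = 8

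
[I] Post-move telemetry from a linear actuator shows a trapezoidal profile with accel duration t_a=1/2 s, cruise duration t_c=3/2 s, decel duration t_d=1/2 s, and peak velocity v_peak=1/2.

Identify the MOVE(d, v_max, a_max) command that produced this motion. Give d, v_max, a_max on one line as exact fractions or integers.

d=1 v_max=1/2 a_max=1

a_max = (1/2)/(1/2) = 1
d_a = ½·1/2·1/2 = 1/8; d_c = 1/2·3/2 = 3/4
d = 2·1/8 + 3/4 = 1
t_c = 3/2 > 0 so v_max = 1/2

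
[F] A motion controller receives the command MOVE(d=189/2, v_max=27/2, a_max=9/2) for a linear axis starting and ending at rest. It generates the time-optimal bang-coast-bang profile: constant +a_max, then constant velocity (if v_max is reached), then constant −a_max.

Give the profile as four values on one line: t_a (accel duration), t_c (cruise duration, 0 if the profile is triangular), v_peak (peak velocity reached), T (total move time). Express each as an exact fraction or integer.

t_a=3 t_c=4 v_peak=27/2 T=10

(v_max)²/a_max = (27/2)²/(9/2) = 81/2
189/2 ≥ 81/2 → trapezoidal
t_a = (27/2)/(9/2) = 3; v_peak = 27/2
d_cruise = 189/2 − 81/2 = 54; t_c = 54/(27/2) = 4
T = 2·3 + 4 = 10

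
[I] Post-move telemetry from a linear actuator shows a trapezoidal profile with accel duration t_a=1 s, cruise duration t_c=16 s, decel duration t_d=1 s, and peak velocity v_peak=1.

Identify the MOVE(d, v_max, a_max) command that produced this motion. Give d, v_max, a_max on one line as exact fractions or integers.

a_max = 1/1 = 1
d_a = ½·1·1 = 1/2; d_c = 1·16 = 16
d = 2·1/2 + 16 = 17
t_c = 16 > 0 ⇒ limit active, v_max = 1

d=17 v_max=1 a_max=1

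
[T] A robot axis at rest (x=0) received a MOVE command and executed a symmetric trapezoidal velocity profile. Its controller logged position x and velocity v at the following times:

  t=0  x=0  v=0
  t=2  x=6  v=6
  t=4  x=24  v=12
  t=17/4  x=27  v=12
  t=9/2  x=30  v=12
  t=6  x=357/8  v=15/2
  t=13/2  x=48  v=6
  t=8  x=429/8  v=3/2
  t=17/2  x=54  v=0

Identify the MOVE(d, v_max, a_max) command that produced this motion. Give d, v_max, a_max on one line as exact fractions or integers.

final state: t=17/2, x=54, v=0 → d = 54
a_max = (6−0)/(2−0) = 3
max v = 12 over t∈[4,9/2] → v_max = 12
check: 12·(4+1/2) = 54 ✓

d=54 v_max=12 a_max=3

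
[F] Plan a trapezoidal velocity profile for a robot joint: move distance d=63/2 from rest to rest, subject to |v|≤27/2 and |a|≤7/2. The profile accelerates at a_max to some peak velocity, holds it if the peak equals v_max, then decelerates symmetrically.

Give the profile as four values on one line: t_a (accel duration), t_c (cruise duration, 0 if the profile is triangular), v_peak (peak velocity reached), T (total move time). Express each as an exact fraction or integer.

t_a=3 t_c=0 v_peak=21/2 T=6

(v_max)²/a_max = (27/2)²/(7/2) = 729/14
63/2 < 729/14 so t_c = 0
v_peak = √(63/2·7/2) = √(441/4) = 21/2
t_a = (21/2)/(7/2) = 3; t_c = 0
T = 2·3 = 6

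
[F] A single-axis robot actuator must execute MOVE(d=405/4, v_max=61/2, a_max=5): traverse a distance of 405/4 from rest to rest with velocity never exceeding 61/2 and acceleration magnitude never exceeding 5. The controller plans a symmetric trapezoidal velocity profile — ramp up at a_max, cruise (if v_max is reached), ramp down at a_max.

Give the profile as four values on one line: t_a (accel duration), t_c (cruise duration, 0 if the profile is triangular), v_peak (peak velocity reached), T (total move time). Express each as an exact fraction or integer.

t_a=9/2 t_c=0 v_peak=45/2 T=9

v_max²/a_max = (61/2)²/5 = 3721/20
405/4 < 3721/20 ⇒ no cruise
v_peak = √(405/4·5) = √(2025/4) = 45/2
t_a = (45/2)/5 = 9/2; t_c = 0
T = 2·9/2 = 9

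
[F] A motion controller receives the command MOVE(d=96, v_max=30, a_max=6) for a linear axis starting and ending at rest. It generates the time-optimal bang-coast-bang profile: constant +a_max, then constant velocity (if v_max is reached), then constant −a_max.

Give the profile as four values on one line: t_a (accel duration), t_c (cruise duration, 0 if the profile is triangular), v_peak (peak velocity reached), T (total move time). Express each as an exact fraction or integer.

t_a=4 t_c=0 v_peak=24 T=8

(v_max)²/a_max = 30²/6 = 150
96 < 150 ⇒ no cruise
v_peak = √(96·6) = √576 = 24
t_a = 24/6 = 4; t_c = 0
T = 2·4 = 8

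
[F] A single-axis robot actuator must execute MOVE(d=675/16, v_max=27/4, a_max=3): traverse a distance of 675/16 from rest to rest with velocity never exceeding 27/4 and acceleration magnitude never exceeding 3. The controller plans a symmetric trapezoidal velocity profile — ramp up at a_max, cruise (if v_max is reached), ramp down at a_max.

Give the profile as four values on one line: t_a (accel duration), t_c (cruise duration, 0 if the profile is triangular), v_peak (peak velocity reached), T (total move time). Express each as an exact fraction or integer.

vₘ²/aₘ = (27/4)²/3 = 243/16
675/16 ≥ 243/16 ⇒ cruise phase
t_a = (27/4)/3 = 9/4; v_peak = 27/4
d_cruise = 675/16 − 243/16 = 27; t_c = 27/(27/4) = 4
T = 2·9/4 + 4 = 17/2

t_a=9/4 t_c=4 v_peak=27/4 T=17/2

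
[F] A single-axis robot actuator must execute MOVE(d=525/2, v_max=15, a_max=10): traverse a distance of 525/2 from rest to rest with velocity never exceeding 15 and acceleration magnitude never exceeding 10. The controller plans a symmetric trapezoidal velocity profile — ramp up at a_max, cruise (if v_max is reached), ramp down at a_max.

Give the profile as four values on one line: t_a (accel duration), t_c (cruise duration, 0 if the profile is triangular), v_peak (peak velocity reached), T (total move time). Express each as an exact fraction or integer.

t_a=3/2 t_c=16 v_peak=15 T=19

vₘ²/aₘ = 15²/10 = 45/2
525/2 ≥ 45/2 so v_max reached
t_a = 15/10 = 3/2; v_peak = 15
d_cruise = 525/2 − 45/2 = 240; t_c = 240/15 = 16
T = 2·3/2 + 16 = 19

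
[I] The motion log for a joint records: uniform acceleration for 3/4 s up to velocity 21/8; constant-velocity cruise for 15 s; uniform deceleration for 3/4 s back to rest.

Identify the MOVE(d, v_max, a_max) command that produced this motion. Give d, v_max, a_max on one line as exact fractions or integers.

a_max = (21/8)/(3/4) = 7/2
d_a = ½·21/8·3/4 = 63/64; d_c = 21/8·15 = 315/8
d = 2·63/64 + 315/8 = 1323/32
t_c = 15 > 0 ⇒ limit active, v_max = 21/8

d=1323/32 v_max=21/8 a_max=7/2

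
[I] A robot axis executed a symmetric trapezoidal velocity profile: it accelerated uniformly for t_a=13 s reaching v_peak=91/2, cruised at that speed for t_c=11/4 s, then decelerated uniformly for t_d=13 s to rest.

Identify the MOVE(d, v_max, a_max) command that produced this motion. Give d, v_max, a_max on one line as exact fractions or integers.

d=5733/8 v_max=91/2 a_max=7/2

a_max = (91/2)/13 = 7/2
d_a = ½·91/2·13 = 1183/4; d_c = 91/2·11/4 = 1001/8
d = 2·1183/4 + 1001/8 = 5733/8
t_c = 11/4 > 0 ⇒ limit active, v_max = 91/2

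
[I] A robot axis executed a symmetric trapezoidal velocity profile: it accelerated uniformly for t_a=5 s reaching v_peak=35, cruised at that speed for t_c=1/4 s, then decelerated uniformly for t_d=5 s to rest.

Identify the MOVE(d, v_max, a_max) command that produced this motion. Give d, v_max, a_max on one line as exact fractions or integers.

d=735/4 v_max=35 a_max=7

a_max = 35/5 = 7
d_a = ½·35·5 = 175/2; d_c = 35·1/4 = 35/4
d = 2·175/2 + 35/4 = 735/4
t_c = 1/4 > 0 ⇒ limit active, v_max = 35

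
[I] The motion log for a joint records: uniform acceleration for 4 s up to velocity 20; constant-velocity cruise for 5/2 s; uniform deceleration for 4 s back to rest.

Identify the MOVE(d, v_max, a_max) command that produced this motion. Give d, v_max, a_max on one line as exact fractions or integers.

a_max = 20/4 = 5
d_a = ½·20·4 = 40; d_c = 20·5/2 = 50
d = 2·40 + 50 = 130
t_c = 5/2 > 0 so v_max = 20

d=130 v_max=20 a_max=5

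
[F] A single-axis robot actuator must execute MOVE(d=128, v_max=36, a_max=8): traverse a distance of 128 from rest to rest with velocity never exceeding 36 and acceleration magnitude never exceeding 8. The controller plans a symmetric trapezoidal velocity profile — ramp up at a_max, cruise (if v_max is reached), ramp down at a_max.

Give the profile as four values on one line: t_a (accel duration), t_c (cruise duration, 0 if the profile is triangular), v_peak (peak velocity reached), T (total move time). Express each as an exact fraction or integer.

t_a=4 t_c=0 v_peak=32 T=8

vₘ²/aₘ = 36²/8 = 162
128 < 162 → triangular
v_peak = √(128·8) = √1024 = 32
t_a = 32/8 = 4; t_c = 0
T = 2·4 = 8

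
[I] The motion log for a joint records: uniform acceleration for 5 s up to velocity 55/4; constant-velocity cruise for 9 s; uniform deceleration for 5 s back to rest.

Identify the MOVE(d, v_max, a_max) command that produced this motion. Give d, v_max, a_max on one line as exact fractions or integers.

d=385/2 v_max=55/4 a_max=11/4

a_max = (55/4)/5 = 11/4
d_a = ½·55/4·5 = 275/8; d_c = 55/4·9 = 495/4
d = 2·275/8 + 495/4 = 385/2
t_c = 9 > 0 → v_max = v_peak = 55/4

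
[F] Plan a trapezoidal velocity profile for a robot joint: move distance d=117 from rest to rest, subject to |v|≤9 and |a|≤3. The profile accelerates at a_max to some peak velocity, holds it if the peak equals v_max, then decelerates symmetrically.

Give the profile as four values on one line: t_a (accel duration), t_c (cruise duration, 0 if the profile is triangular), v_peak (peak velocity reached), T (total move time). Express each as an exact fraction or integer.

t_a=3 t_c=10 v_peak=9 T=16

(v_max)²/a_max = 9²/3 = 27
117 ≥ 27 so v_max reached
t_a = 9/3 = 3; v_peak = 9
d_cruise = 117 − 27 = 90; t_c = 90/9 = 10
T = 2·3 + 10 = 16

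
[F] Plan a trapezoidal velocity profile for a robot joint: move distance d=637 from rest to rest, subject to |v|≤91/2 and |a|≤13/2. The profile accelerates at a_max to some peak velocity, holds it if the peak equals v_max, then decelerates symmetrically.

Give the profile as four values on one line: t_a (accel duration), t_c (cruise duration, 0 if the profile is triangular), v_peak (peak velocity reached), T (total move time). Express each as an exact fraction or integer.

t_a=7 t_c=7 v_peak=91/2 T=21

vₘ²/aₘ = (91/2)²/(13/2) = 637/2
637 ≥ 637/2 so v_max reached
t_a = (91/2)/(13/2) = 7; v_peak = 91/2
d_cruise = 637 − 637/2 = 637/2; t_c = (637/2)/(91/2) = 7
T = 2·7 + 7 = 21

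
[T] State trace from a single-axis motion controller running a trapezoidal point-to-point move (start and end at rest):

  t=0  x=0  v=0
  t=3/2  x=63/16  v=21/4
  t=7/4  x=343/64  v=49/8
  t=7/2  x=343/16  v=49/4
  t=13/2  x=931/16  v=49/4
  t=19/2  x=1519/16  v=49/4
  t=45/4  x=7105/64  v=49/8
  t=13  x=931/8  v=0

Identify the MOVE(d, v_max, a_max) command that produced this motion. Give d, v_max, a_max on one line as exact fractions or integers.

d=931/8 v_max=49/4 a_max=7/2

final state: t=13, x=931/8, v=0 → d = 931/8
a_max = (21/4−0)/(3/2−0) = 7/2
max v = 49/4 over t∈[7/2,19/2] → v_max = 49/4
check: 49/4·(7/2+6) = 931/8 ✓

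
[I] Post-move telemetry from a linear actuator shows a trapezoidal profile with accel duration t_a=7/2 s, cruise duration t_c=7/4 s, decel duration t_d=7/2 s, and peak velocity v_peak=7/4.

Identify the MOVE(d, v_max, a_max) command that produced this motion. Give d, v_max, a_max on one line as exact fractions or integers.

a_max = (7/4)/(7/2) = 1/2
d_a = ½·7/4·7/2 = 49/16; d_c = 7/4·7/4 = 49/16
d = 2·49/16 + 49/16 = 147/16
t_c = 7/4 > 0 so v_max = 7/4

d=147/16 v_max=7/4 a_max=1/2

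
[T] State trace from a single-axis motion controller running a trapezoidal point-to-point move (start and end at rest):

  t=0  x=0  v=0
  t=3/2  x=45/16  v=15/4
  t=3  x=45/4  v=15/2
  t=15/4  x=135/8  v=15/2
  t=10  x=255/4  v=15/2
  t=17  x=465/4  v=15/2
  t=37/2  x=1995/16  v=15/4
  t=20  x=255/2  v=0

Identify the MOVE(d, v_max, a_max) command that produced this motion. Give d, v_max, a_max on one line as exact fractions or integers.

d=255/2 v_max=15/2 a_max=5/2

final state: t=20, x=255/2, v=0 → d = 255/2
a_max = (15/4−0)/(3/2−0) = 5/2
max v = 15/2 over t∈[3,17] → v_max = 15/2
check: 15/2·(3+14) = 255/2 ✓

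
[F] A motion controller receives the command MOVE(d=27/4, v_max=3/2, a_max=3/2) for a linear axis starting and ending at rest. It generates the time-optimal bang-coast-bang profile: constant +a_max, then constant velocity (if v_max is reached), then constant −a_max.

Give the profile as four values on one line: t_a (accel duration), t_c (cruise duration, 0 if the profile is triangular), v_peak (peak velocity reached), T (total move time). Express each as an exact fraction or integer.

t_a=1 t_c=7/2 v_peak=3/2 T=11/2

v_max²/a_max = (3/2)²/(3/2) = 3/2
27/4 ≥ 3/2 ⇒ cruise phase
t_a = (3/2)/(3/2) = 1; v_peak = 3/2
d_cruise = 27/4 − 3/2 = 21/4; t_c = (21/4)/(3/2) = 7/2
T = 2·1 + 7/2 = 11/2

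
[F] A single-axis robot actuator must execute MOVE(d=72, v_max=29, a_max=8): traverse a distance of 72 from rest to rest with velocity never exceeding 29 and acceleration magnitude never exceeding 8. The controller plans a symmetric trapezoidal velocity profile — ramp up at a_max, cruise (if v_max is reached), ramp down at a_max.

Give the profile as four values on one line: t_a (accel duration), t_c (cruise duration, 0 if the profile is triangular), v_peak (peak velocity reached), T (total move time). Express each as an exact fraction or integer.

t_a=3 t_c=0 v_peak=24 T=6

vₘ²/aₘ = 29²/8 = 841/8
72 < 841/8 → triangular
v_peak = √(72·8) = √576 = 24
t_a = 24/8 = 3; t_c = 0
T = 2·3 = 6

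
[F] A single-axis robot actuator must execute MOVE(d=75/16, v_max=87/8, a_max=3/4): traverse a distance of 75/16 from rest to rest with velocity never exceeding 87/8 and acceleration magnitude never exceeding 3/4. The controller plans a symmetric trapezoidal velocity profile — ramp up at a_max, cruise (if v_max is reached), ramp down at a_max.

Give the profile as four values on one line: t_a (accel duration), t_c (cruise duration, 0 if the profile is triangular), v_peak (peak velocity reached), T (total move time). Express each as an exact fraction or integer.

t_a=5/2 t_c=0 v_peak=15/8 T=5

(v_max)²/a_max = (87/8)²/(3/4) = 2523/16
75/16 < 2523/16 ⇒ no cruise
v_peak = √(75/16·3/4) = √(225/64) = 15/8
t_a = (15/8)/(3/4) = 5/2; t_c = 0
T = 2·5/2 = 5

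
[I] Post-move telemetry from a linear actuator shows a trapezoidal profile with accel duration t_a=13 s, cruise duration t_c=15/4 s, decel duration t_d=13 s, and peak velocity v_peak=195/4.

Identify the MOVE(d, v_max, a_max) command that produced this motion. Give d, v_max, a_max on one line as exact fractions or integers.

d=13065/16 v_max=195/4 a_max=15/4

a_max = (195/4)/13 = 15/4
d_a = ½·195/4·13 = 2535/8; d_c = 195/4·15/4 = 2925/16
d = 2·2535/8 + 2925/16 = 13065/16
t_c = 15/4 > 0 → v_max = v_peak = 195/4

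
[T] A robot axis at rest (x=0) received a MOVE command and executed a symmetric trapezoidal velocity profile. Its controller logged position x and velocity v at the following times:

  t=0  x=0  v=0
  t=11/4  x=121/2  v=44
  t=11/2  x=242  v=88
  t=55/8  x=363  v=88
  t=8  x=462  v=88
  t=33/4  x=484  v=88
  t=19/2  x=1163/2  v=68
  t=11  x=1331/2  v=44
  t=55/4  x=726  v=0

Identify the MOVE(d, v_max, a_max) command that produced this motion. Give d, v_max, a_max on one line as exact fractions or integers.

d=726 v_max=88 a_max=16

final state: t=55/4, x=726, v=0 → d = 726
a_max = (44−0)/(11/4−0) = 16
max v = 88 over t∈[11/2,33/4] → v_max = 88
check: 88·(11/2+11/4) = 726 ✓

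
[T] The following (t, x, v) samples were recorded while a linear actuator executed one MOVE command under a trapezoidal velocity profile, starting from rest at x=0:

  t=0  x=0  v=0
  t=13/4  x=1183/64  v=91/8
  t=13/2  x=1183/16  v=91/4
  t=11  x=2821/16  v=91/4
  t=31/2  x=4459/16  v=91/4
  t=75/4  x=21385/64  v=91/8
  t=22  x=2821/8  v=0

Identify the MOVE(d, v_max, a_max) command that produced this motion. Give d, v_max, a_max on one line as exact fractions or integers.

d=2821/8 v_max=91/4 a_max=7/2

final state: t=22, x=2821/8, v=0 → d = 2821/8
a_max = (91/8−0)/(13/4−0) = 7/2
max v = 91/4 over t∈[13/2,31/2] → v_max = 91/4
check: 91/4·(13/2+9) = 2821/8 ✓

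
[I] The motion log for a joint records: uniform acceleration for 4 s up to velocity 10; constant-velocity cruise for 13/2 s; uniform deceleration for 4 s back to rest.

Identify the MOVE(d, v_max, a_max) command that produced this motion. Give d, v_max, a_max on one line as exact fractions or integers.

a_max = 10/4 = 5/2
d_a = ½·10·4 = 20; d_c = 10·13/2 = 65
d = 2·20 + 65 = 105
t_c = 13/2 > 0 → v_max = v_peak = 10

d=105 v_max=10 a_max=5/2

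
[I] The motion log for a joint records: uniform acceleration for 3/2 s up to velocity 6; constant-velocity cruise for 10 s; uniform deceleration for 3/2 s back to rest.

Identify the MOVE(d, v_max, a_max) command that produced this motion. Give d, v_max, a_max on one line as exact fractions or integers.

d=69 v_max=6 a_max=4

a_max = 6/(3/2) = 4
d_a = ½·6·3/2 = 9/2; d_c = 6·10 = 60
d = 2·9/2 + 60 = 69
t_c = 10 > 0 ⇒ limit active, v_max = 6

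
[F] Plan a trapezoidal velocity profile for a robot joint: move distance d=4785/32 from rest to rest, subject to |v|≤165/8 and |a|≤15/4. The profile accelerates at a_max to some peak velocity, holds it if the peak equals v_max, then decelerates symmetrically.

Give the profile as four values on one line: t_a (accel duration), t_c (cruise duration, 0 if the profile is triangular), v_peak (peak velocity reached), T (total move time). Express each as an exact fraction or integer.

t_a=11/2 t_c=7/4 v_peak=165/8 T=51/4

vₘ²/aₘ = (165/8)²/(15/4) = 1815/16
4785/32 ≥ 1815/16 so v_max reached
t_a = (165/8)/(15/4) = 11/2; v_peak = 165/8
d_cruise = 4785/32 − 1815/16 = 1155/32; t_c = (1155/32)/(165/8) = 7/4
T = 2·11/2 + 7/4 = 51/4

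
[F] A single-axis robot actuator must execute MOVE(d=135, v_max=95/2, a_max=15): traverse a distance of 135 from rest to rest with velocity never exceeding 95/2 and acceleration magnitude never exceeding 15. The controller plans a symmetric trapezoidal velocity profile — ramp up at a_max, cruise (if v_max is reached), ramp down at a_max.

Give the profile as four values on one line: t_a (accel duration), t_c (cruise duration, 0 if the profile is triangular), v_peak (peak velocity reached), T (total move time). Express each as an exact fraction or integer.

vₘ²/aₘ = (95/2)²/15 = 1805/12
135 < 1805/12 so t_c = 0
v_peak = √(135·15) = √2025 = 45
t_a = 45/15 = 3; t_c = 0
T = 2·3 = 6

t_a=3 t_c=0 v_peak=45 T=6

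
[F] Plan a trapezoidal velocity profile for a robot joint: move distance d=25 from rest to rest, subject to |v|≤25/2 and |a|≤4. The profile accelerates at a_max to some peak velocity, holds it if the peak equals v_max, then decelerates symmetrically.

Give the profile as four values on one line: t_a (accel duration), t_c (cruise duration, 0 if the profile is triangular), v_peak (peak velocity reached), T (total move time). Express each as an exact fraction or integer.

t_a=5/2 t_c=0 v_peak=10 T=5

(v_max)²/a_max = (25/2)²/4 = 625/16
25 < 625/16 so t_c = 0
v_peak = √(25·4) = √100 = 10
t_a = 10/4 = 5/2; t_c = 0
T = 2·5/2 = 5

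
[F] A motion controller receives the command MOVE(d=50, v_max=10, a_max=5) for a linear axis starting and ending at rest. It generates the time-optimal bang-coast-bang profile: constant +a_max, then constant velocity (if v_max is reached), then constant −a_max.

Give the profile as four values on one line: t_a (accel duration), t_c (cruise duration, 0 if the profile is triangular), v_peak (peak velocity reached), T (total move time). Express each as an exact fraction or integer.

(v_max)²/a_max = 10²/5 = 20
50 ≥ 20 ⇒ cruise phase
t_a = 10/5 = 2; v_peak = 10
d_cruise = 50 − 20 = 30; t_c = 30/10 = 3
T = 2·2 + 3 = 7

t_a=2 t_c=3 v_peak=10 T=7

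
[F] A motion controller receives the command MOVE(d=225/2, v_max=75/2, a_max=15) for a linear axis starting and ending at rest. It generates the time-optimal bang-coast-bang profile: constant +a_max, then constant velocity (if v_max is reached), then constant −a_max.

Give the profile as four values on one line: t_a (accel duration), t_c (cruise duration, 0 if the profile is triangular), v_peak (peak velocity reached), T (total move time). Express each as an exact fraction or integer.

(v_max)²/a_max = (75/2)²/15 = 375/4
225/2 ≥ 375/4 so v_max reached
t_a = (75/2)/15 = 5/2; v_peak = 75/2
d_cruise = 225/2 − 375/4 = 75/4; t_c = (75/4)/(75/2) = 1/2
T = 2·5/2 + 1/2 = 11/2

t_a=5/2 t_c=1/2 v_peak=75/2 T=11/2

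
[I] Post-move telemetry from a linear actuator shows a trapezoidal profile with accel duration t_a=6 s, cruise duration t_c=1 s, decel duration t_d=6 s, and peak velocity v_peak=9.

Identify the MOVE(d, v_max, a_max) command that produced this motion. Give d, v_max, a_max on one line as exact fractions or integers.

a_max = 9/6 = 3/2
d_a = ½·9·6 = 27; d_c = 9·1 = 9
d = 2·27 + 9 = 63
t_c = 1 > 0 ⇒ limit active, v_max = 9

d=63 v_max=9 a_max=3/2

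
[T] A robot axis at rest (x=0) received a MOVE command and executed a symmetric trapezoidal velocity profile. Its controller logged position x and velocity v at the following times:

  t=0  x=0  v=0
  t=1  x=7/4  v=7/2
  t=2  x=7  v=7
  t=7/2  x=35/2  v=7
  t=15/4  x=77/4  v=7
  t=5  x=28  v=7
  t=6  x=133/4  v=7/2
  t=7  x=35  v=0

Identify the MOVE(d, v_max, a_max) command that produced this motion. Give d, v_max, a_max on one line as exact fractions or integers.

d=35 v_max=7 a_max=7/2

final state: t=7, x=35, v=0 → d = 35
a_max = (7/2−0)/(1−0) = 7/2
max v = 7 over t∈[2,5] → v_max = 7
check: 7·(2+3) = 35 ✓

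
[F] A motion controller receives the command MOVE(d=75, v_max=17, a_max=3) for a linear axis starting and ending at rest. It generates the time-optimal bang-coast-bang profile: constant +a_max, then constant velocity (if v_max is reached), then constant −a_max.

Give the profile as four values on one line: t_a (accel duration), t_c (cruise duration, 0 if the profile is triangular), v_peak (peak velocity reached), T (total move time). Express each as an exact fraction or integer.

vₘ²/aₘ = 17²/3 = 289/3
75 < 289/3 so t_c = 0
v_peak = √(75·3) = √225 = 15
t_a = 15/3 = 5; t_c = 0
T = 2·5 = 10

t_a=5 t_c=0 v_peak=15 T=10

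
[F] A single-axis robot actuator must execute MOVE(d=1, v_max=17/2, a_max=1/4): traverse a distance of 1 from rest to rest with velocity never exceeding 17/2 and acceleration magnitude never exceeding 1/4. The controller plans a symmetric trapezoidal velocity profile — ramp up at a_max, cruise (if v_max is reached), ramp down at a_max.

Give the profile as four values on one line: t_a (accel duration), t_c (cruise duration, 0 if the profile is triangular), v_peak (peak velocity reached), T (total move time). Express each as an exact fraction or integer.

t_a=2 t_c=0 v_peak=1/2 T=4

vₘ²/aₘ = (17/2)²/(1/4) = 289
1 < 289 ⇒ no cruise
v_peak = √(1·1/4) = √(1/4) = 1/2
t_a = (1/2)/(1/4) = 2; t_c = 0
T = 2·2 = 4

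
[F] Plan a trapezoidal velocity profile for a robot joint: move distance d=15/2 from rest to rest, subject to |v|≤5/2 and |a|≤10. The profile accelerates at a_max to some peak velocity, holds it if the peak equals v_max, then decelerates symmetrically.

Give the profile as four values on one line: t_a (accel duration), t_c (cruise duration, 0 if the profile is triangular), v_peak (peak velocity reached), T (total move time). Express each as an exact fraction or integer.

vₘ²/aₘ = (5/2)²/10 = 5/8
15/2 ≥ 5/8 so v_max reached
t_a = (5/2)/10 = 1/4; v_peak = 5/2
d_cruise = 15/2 − 5/8 = 55/8; t_c = (55/8)/(5/2) = 11/4
T = 2·1/4 + 11/4 = 13/4

t_a=1/4 t_c=11/4 v_peak=5/2 T=13/4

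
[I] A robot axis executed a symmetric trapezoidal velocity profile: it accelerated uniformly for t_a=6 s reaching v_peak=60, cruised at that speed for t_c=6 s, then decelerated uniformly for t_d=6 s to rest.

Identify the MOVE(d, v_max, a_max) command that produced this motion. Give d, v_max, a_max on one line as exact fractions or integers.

d=720 v_max=60 a_max=10

a_max = 60/6 = 10
d_a = ½·60·6 = 180; d_c = 60·6 = 360
d = 2·180 + 360 = 720
t_c = 6 > 0 → v_max = v_peak = 60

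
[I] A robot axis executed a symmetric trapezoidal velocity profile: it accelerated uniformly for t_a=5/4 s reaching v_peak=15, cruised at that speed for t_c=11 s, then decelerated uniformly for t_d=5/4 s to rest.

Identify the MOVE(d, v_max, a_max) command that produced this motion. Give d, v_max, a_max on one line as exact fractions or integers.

d=735/4 v_max=15 a_max=12

a_max = 15/(5/4) = 12
d_a = ½·15·5/4 = 75/8; d_c = 15·11 = 165
d = 2·75/8 + 165 = 735/4
t_c = 11 > 0 → v_max = v_peak = 15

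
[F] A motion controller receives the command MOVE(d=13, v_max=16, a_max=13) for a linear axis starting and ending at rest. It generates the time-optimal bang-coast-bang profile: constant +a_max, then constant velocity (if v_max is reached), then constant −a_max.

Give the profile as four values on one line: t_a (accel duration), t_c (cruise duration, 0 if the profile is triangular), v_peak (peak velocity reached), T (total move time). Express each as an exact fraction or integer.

t_a=1 t_c=0 v_peak=13 T=2

(v_max)²/a_max = 16²/13 = 256/13
13 < 256/13 ⇒ no cruise
v_peak = √(13·13) = √169 = 13
t_a = 13/13 = 1; t_c = 0
T = 2·1 = 2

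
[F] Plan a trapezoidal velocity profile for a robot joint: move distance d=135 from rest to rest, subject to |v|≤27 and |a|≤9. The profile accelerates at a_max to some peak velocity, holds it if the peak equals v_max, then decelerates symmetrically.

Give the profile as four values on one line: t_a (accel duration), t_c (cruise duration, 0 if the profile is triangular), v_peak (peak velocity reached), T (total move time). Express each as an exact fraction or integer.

(v_max)²/a_max = 27²/9 = 81
135 ≥ 81 so v_max reached
t_a = 27/9 = 3; v_peak = 27
d_cruise = 135 − 81 = 54; t_c = 54/27 = 2
T = 2·3 + 2 = 8

t_a=3 t_c=2 v_peak=27 T=8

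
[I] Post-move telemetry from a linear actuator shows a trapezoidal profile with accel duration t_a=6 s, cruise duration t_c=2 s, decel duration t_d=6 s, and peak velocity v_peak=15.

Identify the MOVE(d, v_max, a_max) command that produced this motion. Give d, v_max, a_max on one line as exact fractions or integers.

d=120 v_max=15 a_max=5/2

a_max = 15/6 = 5/2
d_a = ½·15·6 = 45; d_c = 15·2 = 30
d = 2·45 + 30 = 120
t_c = 2 > 0 ⇒ limit active, v_max = 15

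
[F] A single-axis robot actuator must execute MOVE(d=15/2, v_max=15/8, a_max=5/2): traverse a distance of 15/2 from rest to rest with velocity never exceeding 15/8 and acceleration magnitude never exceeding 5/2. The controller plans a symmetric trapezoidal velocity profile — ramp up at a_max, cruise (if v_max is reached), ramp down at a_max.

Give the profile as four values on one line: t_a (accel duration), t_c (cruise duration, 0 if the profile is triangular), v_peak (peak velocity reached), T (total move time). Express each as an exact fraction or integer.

t_a=3/4 t_c=13/4 v_peak=15/8 T=19/4

(v_max)²/a_max = (15/8)²/(5/2) = 45/32
15/2 ≥ 45/32 so v_max reached
t_a = (15/8)/(5/2) = 3/4; v_peak = 15/8
d_cruise = 15/2 − 45/32 = 195/32; t_c = (195/32)/(15/8) = 13/4
T = 2·3/4 + 13/4 = 19/4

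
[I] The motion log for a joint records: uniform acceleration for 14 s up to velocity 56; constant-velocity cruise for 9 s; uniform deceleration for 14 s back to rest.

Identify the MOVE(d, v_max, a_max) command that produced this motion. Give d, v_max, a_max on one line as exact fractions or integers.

d=1288 v_max=56 a_max=4

a_max = 56/14 = 4
d_a = ½·56·14 = 392; d_c = 56·9 = 504
d = 2·392 + 504 = 1288
t_c = 9 > 0 ⇒ limit active, v_max = 56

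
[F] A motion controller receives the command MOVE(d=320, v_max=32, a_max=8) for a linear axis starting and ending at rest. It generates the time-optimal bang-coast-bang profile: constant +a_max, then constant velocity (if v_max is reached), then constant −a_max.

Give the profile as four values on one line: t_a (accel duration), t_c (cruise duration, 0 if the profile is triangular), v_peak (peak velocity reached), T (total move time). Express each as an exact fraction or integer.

t_a=4 t_c=6 v_peak=32 T=14

vₘ²/aₘ = 32²/8 = 128
320 ≥ 128 ⇒ cruise phase
t_a = 32/8 = 4; v_peak = 32
d_cruise = 320 − 128 = 192; t_c = 192/32 = 6
T = 2·4 + 6 = 14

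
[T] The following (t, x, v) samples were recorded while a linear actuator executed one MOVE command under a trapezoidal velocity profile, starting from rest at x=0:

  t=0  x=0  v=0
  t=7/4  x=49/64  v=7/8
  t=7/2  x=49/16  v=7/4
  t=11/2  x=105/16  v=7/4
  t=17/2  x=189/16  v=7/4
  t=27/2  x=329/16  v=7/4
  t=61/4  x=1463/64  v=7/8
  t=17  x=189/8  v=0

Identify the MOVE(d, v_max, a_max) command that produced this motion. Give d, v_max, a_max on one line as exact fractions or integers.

final state: t=17, x=189/8, v=0 → d = 189/8
a_max = (7/8−0)/(7/4−0) = 1/2
max v = 7/4 over t∈[7/2,27/2] → v_max = 7/4
check: 7/4·(7/2+10) = 189/8 ✓

d=189/8 v_max=7/4 a_max=1/2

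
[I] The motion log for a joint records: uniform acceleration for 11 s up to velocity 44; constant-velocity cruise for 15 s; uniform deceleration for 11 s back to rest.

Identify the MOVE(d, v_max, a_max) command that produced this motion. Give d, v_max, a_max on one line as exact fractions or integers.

d=1144 v_max=44 a_max=4

a_max = 44/11 = 4
d_a = ½·44·11 = 242; d_c = 44·15 = 660
d = 2·242 + 660 = 1144
t_c = 15 > 0 ⇒ limit active, v_max = 44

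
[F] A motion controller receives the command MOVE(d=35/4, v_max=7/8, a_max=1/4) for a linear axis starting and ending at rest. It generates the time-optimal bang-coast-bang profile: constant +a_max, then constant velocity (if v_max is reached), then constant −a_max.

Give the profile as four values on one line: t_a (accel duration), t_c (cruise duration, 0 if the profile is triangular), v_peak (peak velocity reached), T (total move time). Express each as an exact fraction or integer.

v_max²/a_max = (7/8)²/(1/4) = 49/16
35/4 ≥ 49/16 so v_max reached
t_a = (7/8)/(1/4) = 7/2; v_peak = 7/8
d_cruise = 35/4 − 49/16 = 91/16; t_c = (91/16)/(7/8) = 13/2
T = 2·7/2 + 13/2 = 27/2

t_a=7/2 t_c=13/2 v_peak=7/8 T=27/2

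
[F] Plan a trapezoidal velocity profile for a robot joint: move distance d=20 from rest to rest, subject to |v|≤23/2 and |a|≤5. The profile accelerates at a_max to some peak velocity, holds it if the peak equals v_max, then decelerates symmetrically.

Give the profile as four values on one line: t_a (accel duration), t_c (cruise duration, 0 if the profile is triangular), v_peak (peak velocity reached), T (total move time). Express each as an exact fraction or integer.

t_a=2 t_c=0 v_peak=10 T=4

vₘ²/aₘ = (23/2)²/5 = 529/20
20 < 529/20 → triangular
v_peak = √(20·5) = √100 = 10
t_a = 10/5 = 2; t_c = 0
T = 2·2 = 4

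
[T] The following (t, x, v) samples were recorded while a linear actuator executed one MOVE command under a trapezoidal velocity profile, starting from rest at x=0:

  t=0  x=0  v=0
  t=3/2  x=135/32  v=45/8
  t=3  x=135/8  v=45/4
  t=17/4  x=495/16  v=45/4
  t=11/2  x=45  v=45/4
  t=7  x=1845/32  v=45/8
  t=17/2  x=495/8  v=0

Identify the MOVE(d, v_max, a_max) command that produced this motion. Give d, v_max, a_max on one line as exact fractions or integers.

d=495/8 v_max=45/4 a_max=15/4

final state: t=17/2, x=495/8, v=0 → d = 495/8
a_max = (45/8−0)/(3/2−0) = 15/4
max v = 45/4 over t∈[3,11/2] → v_max = 45/4
check: 45/4·(3+5/2) = 495/8 ✓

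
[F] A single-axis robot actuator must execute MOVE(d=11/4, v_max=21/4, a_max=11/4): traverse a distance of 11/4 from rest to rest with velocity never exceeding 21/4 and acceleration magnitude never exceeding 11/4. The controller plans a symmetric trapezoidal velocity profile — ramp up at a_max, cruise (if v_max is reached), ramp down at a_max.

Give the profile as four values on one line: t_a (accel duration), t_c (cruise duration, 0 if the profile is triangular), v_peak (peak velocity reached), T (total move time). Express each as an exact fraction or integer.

t_a=1 t_c=0 v_peak=11/4 T=2

vₘ²/aₘ = (21/4)²/(11/4) = 441/44
11/4 < 441/44 → triangular
v_peak = √(11/4·11/4) = √(121/16) = 11/4
t_a = (11/4)/(11/4) = 1; t_c = 0
T = 2·1 = 2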